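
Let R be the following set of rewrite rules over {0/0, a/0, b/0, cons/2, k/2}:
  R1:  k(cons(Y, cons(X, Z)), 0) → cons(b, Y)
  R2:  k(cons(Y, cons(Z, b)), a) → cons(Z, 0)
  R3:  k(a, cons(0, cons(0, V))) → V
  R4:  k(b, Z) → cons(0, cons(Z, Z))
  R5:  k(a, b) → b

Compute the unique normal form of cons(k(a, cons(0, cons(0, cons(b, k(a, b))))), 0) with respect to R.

cons(cons(b, b), 0)

1. cons(k(a, cons(0, cons(0, cons(b, k(a, b))))), 0)  →  cons(cons(b, k(a, b)), 0)   [R3 at 1]
2. cons(cons(b, k(a, b)), 0)  →  cons(cons(b, b), 0)   [R5 at 1.2]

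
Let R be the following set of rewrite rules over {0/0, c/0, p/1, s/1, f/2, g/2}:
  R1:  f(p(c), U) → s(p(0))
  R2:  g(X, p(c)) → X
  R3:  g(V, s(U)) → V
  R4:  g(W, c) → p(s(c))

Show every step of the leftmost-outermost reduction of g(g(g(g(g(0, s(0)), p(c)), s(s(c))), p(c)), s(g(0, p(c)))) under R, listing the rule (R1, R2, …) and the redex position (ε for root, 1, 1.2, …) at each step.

0

1. g(g(g(g(g(0, s(0)), p(c)), s(s(c))), p(c)), s(g(0, p(c))))  →  g(g(g(g(0, s(0)), p(c)), s(s(c))), p(c))   [R3 at ε]
2. g(g(g(g(0, s(0)), p(c)), s(s(c))), p(c))  →  g(g(g(0, s(0)), p(c)), s(s(c)))   [R2 at ε]
3. g(g(g(0, s(0)), p(c)), s(s(c)))  →  g(g(0, s(0)), p(c))   [R3 at ε]
4. g(g(0, s(0)), p(c))  →  g(0, s(0))   [R2 at ε]
5. g(0, s(0))  →  0   [R3 at ε]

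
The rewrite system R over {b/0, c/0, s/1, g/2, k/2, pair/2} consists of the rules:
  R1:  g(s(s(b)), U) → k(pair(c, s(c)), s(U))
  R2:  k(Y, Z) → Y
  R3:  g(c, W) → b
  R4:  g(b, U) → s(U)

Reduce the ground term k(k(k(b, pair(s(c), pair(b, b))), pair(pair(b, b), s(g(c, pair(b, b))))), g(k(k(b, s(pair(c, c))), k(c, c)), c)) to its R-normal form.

1. k(k(k(b, pair(s(c), pair(b, b))), pair(pair(b, b), s(g(c, pair(b, b))))), g(k(k(b, s(pair(c, c))), k(c, c)), c))  →  k(k(b, pair(s(c), pair(b, b))), pair(pair(b, b), s(g(c, pair(b, b)))))   [R2 at ε]
2. k(k(b, pair(s(c), pair(b, b))), pair(pair(b, b), s(g(c, pair(b, b)))))  →  k(b, pair(s(c), pair(b, b)))   [R2 at ε]
3. k(b, pair(s(c), pair(b, b)))  →  b   [R2 at ε]

b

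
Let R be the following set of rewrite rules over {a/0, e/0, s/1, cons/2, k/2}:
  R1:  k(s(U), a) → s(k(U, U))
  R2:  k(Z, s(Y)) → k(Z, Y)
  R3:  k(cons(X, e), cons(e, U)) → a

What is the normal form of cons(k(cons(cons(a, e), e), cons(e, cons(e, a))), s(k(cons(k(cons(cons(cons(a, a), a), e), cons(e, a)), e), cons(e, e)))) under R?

cons(a, s(a))

1. cons(k(cons(cons(a, e), e), cons(e, cons(e, a))), s(k(cons(k(cons(cons(cons(a, a), a), e), cons(e, a)), e), cons(e, e))))  →  cons(a, s(k(cons(k(cons(cons(cons(a, a), a), e), cons(e, a)), e), cons(e, e))))   [R3 at 1]
2. cons(a, s(k(cons(k(cons(cons(cons(a, a), a), e), cons(e, a)), e), cons(e, e))))  →  cons(a, s(a))   [R3 at 2.1]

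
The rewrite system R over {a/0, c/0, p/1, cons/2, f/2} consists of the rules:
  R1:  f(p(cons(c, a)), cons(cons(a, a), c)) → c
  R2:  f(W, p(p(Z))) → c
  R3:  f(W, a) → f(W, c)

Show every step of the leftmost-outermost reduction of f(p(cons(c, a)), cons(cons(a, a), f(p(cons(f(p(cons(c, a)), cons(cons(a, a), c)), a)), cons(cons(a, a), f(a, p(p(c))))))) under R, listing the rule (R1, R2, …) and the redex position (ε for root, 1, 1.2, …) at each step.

c

1. f(p(cons(c, a)), cons(cons(a, a), f(p(cons(f(p(cons(c, a)), cons(cons(a, a), c)), a)), cons(cons(a, a), f(a, p(p(c)))))))  →  f(p(cons(c, a)), cons(cons(a, a), f(p(cons(c, a)), cons(cons(a, a), f(a, p(p(c)))))))   [R1 at 2.2.1.1.1]
2. f(p(cons(c, a)), cons(cons(a, a), f(p(cons(c, a)), cons(cons(a, a), f(a, p(p(c)))))))  →  f(p(cons(c, a)), cons(cons(a, a), f(p(cons(c, a)), cons(cons(a, a), c))))   [R2 at 2.2.2.2]
3. f(p(cons(c, a)), cons(cons(a, a), f(p(cons(c, a)), cons(cons(a, a), c))))  →  f(p(cons(c, a)), cons(cons(a, a), c))   [R1 at 2.2]
4. f(p(cons(c, a)), cons(cons(a, a), c))  →  c   [R1 at ε]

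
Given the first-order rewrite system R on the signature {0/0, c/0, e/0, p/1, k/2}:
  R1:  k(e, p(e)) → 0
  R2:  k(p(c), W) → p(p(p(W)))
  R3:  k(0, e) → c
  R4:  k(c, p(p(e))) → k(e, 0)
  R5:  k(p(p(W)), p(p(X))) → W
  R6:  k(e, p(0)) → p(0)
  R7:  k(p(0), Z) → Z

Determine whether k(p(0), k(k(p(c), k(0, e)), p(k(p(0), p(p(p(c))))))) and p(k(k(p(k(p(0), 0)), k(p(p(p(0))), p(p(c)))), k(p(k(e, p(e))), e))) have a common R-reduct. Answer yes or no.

Reduce t₁ = k(p(0), k(k(p(c), k(0, e)), p(k(p(0), p(p(p(c))))))):
1. k(p(0), k(k(p(c), k(0, e)), p(k(p(0), p(p(p(c)))))))  →  k(k(p(c), k(0, e)), p(k(p(0), p(p(p(c))))))   [R7 at ε]
2. k(k(p(c), k(0, e)), p(k(p(0), p(p(p(c))))))  →  k(p(p(p(k(0, e)))), p(k(p(0), p(p(p(c))))))   [R2 at 1]
3. k(p(p(p(k(0, e)))), p(k(p(0), p(p(p(c))))))  →  k(p(p(p(c))), p(k(p(0), p(p(p(c))))))   [R3 at 1.1.1.1]
4. k(p(p(p(c))), p(k(p(0), p(p(p(c))))))  →  k(p(p(p(c))), p(p(p(p(c)))))   [R7 at 2.1]
5. k(p(p(p(c))), p(p(p(p(c)))))  →  p(c)   [R5 at ε]

Reduce t₂ = p(k(k(p(k(p(0), 0)), k(p(p(p(0))), p(p(c)))), k(p(k(e, p(e))), e))):
1. p(k(k(p(k(p(0), 0)), k(p(p(p(0))), p(p(c)))), k(p(k(e, p(e))), e)))  →  p(k(k(p(0), k(p(p(p(0))), p(p(c)))), k(p(k(e, p(e))), e)))   [R7 at 1.1.1.1]
2. p(k(k(p(0), k(p(p(p(0))), p(p(c)))), k(p(k(e, p(e))), e)))  →  p(k(k(p(p(p(0))), p(p(c))), k(p(k(e, p(e))), e)))   [R7 at 1.1]
3. p(k(k(p(p(p(0))), p(p(c))), k(p(k(e, p(e))), e)))  →  p(k(p(0), k(p(k(e, p(e))), e)))   [R5 at 1.1]
4. p(k(p(0), k(p(k(e, p(e))), e)))  →  p(k(p(k(e, p(e))), e))   [R7 at 1]
5. p(k(p(k(e, p(e))), e))  →  p(k(p(0), e))   [R1 at 1.1.1]
6. p(k(p(0), e))  →  p(e)   [R7 at 1]

no — NF(t₁) = p(c), NF(t₂) = p(e)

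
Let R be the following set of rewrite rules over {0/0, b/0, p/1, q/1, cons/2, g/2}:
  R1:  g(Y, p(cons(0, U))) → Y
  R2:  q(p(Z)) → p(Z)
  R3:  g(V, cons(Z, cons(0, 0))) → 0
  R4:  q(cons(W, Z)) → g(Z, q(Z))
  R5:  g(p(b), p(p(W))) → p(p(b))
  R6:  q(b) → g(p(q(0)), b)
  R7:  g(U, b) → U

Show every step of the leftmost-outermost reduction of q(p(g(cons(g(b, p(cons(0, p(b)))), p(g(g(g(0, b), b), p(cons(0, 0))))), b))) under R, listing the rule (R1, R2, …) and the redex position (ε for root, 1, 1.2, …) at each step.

p(cons(b, p(0)))

1. q(p(g(cons(g(b, p(cons(0, p(b)))), p(g(g(g(0, b), b), p(cons(0, 0))))), b)))  →  p(g(cons(g(b, p(cons(0, p(b)))), p(g(g(g(0, b), b), p(cons(0, 0))))), b))   [R2 at ε]
2. p(g(cons(g(b, p(cons(0, p(b)))), p(g(g(g(0, b), b), p(cons(0, 0))))), b))  →  p(cons(g(b, p(cons(0, p(b)))), p(g(g(g(0, b), b), p(cons(0, 0))))))   [R7 at 1]
3. p(cons(g(b, p(cons(0, p(b)))), p(g(g(g(0, b), b), p(cons(0, 0))))))  →  p(cons(b, p(g(g(g(0, b), b), p(cons(0, 0))))))   [R1 at 1.1]
4. p(cons(b, p(g(g(g(0, b), b), p(cons(0, 0))))))  →  p(cons(b, p(g(g(0, b), b))))   [R1 at 1.2.1]
5. p(cons(b, p(g(g(0, b), b))))  →  p(cons(b, p(g(0, b))))   [R7 at 1.2.1]
6. p(cons(b, p(g(0, b))))  →  p(cons(b, p(0)))   [R7 at 1.2.1]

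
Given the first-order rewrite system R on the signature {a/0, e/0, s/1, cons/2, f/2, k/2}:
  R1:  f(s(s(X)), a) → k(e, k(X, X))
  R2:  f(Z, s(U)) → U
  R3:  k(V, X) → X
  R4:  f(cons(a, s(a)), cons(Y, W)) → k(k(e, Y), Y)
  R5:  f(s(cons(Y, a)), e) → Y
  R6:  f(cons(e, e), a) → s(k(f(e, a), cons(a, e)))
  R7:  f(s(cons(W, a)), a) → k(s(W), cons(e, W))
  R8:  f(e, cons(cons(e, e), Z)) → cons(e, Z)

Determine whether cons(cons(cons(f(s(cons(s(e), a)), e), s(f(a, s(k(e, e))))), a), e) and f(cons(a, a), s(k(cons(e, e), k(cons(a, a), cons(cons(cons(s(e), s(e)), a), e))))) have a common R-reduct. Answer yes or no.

Reduce t₁ = cons(cons(cons(f(s(cons(s(e), a)), e), s(f(a, s(k(e, e))))), a), e):
1. cons(cons(cons(f(s(cons(s(e), a)), e), s(f(a, s(k(e, e))))), a), e)  →  cons(cons(cons(s(e), s(f(a, s(k(e, e))))), a), e)   [R5 at 1.1.1]
2. cons(cons(cons(s(e), s(f(a, s(k(e, e))))), a), e)  →  cons(cons(cons(s(e), s(k(e, e))), a), e)   [R2 at 1.1.2.1]
3. cons(cons(cons(s(e), s(k(e, e))), a), e)  →  cons(cons(cons(s(e), s(e)), a), e)   [R3 at 1.1.2.1]

Reduce t₂ = f(cons(a, a), s(k(cons(e, e), k(cons(a, a), cons(cons(cons(s(e), s(e)), a), e))))):
1. f(cons(a, a), s(k(cons(e, e), k(cons(a, a), cons(cons(cons(s(e), s(e)), a), e)))))  →  k(cons(e, e), k(cons(a, a), cons(cons(cons(s(e), s(e)), a), e)))   [R2 at ε]
2. k(cons(e, e), k(cons(a, a), cons(cons(cons(s(e), s(e)), a), e)))  →  k(cons(a, a), cons(cons(cons(s(e), s(e)), a), e))   [R3 at ε]
3. k(cons(a, a), cons(cons(cons(s(e), s(e)), a), e))  →  cons(cons(cons(s(e), s(e)), a), e)   [R3 at ε]

yes — NF(t₁) = cons(cons(cons(s(e), s(e)), a), e), NF(t₂) = cons(cons(cons(s(e), s(e)), a), e)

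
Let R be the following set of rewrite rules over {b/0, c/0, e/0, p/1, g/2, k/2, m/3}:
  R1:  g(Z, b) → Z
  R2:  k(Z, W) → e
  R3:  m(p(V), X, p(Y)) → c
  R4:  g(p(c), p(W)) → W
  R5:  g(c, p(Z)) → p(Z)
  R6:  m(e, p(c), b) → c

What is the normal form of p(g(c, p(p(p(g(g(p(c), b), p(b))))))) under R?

1. p(g(c, p(p(p(g(g(p(c), b), p(b)))))))  →  p(p(p(p(g(g(p(c), b), p(b))))))   [R5 at 1]
2. p(p(p(p(g(g(p(c), b), p(b))))))  →  p(p(p(p(g(p(c), p(b))))))   [R1 at 1.1.1.1.1]
3. p(p(p(p(g(p(c), p(b))))))  →  p(p(p(p(b))))   [R4 at 1.1.1.1]

p(p(p(p(b))))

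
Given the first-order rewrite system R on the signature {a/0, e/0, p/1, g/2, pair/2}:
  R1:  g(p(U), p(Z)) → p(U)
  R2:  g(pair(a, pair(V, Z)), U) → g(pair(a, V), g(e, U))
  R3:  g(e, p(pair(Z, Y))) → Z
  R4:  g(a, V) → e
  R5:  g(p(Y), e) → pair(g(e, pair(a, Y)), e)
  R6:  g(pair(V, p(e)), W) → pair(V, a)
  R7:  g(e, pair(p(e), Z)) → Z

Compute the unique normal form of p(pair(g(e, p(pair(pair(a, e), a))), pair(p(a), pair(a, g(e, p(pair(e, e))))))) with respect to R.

p(pair(pair(a, e), pair(p(a), pair(a, e))))

1. p(pair(g(e, p(pair(pair(a, e), a))), pair(p(a), pair(a, g(e, p(pair(e, e)))))))  →  p(pair(pair(a, e), pair(p(a), pair(a, g(e, p(pair(e, e)))))))   [R3 at 1.1]
2. p(pair(pair(a, e), pair(p(a), pair(a, g(e, p(pair(e, e)))))))  →  p(pair(pair(a, e), pair(p(a), pair(a, e))))   [R3 at 1.2.2.2]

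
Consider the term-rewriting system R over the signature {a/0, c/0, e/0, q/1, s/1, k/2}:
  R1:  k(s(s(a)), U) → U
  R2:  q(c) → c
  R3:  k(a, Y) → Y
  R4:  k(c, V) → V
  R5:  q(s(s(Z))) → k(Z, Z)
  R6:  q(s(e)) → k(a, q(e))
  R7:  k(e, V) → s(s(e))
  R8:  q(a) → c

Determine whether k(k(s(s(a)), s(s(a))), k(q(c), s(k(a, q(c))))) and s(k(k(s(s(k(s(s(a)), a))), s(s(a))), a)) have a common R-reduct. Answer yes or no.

no — NF(t₁) = s(c), NF(t₂) = s(a)

Reduce t₁ = k(k(s(s(a)), s(s(a))), k(q(c), s(k(a, q(c))))):
1. k(k(s(s(a)), s(s(a))), k(q(c), s(k(a, q(c)))))  →  k(s(s(a)), k(q(c), s(k(a, q(c)))))   [R1 at 1]
2. k(s(s(a)), k(q(c), s(k(a, q(c)))))  →  k(q(c), s(k(a, q(c))))   [R1 at ε]
3. k(q(c), s(k(a, q(c))))  →  k(c, s(k(a, q(c))))   [R2 at 1]
4. k(c, s(k(a, q(c))))  →  s(k(a, q(c)))   [R4 at ε]
5. s(k(a, q(c)))  →  s(q(c))   [R3 at 1]
6. s(q(c))  →  s(c)   [R2 at 1]

Reduce t₂ = s(k(k(s(s(k(s(s(a)), a))), s(s(a))), a)):
1. s(k(k(s(s(k(s(s(a)), a))), s(s(a))), a))  →  s(k(k(s(s(a)), s(s(a))), a))   [R1 at 1.1.1.1.1]
2. s(k(k(s(s(a)), s(s(a))), a))  →  s(k(s(s(a)), a))   [R1 at 1.1]
3. s(k(s(s(a)), a))  →  s(a)   [R1 at 1]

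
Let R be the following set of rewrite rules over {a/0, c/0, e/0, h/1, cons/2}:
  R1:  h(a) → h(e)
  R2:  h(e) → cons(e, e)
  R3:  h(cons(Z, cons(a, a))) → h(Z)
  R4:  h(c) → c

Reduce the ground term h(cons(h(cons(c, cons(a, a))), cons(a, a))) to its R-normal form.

c

1. h(cons(h(cons(c, cons(a, a))), cons(a, a)))  →  h(h(cons(c, cons(a, a))))   [R3 at ε]
2. h(h(cons(c, cons(a, a))))  →  h(h(c))   [R3 at 1]
3. h(h(c))  →  h(c)   [R4 at 1]
4. h(c)  →  c   [R4 at ε]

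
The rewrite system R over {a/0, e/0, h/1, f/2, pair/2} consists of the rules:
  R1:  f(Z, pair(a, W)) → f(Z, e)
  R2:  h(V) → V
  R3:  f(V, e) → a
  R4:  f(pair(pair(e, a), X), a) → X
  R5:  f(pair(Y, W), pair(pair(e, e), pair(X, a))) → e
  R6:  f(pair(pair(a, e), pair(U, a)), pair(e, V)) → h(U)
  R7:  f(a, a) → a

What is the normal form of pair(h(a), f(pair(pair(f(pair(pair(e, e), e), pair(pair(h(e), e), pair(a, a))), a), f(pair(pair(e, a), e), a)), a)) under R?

pair(a, e)

1. pair(h(a), f(pair(pair(f(pair(pair(e, e), e), pair(pair(h(e), e), pair(a, a))), a), f(pair(pair(e, a), e), a)), a))  →  pair(a, f(pair(pair(f(pair(pair(e, e), e), pair(pair(h(e), e), pair(a, a))), a), f(pair(pair(e, a), e), a)), a))   [R2 at 1]
2. pair(a, f(pair(pair(f(pair(pair(e, e), e), pair(pair(h(e), e), pair(a, a))), a), f(pair(pair(e, a), e), a)), a))  →  pair(a, f(pair(pair(f(pair(pair(e, e), e), pair(pair(e, e), pair(a, a))), a), f(pair(pair(e, a), e), a)), a))   [R2 at 2.1.1.1.2.1.1]
3. pair(a, f(pair(pair(f(pair(pair(e, e), e), pair(pair(e, e), pair(a, a))), a), f(pair(pair(e, a), e), a)), a))  →  pair(a, f(pair(pair(e, a), f(pair(pair(e, a), e), a)), a))   [R5 at 2.1.1.1]
4. pair(a, f(pair(pair(e, a), f(pair(pair(e, a), e), a)), a))  →  pair(a, f(pair(pair(e, a), e), a))   [R4 at 2]
5. pair(a, f(pair(pair(e, a), e), a))  →  pair(a, e)   [R4 at 2]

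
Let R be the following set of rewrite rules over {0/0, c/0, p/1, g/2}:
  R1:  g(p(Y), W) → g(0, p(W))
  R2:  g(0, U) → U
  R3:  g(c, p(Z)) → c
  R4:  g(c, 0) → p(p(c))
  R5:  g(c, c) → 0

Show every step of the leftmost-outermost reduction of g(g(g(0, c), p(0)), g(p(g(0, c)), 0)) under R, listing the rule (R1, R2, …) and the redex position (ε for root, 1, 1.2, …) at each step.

1. g(g(g(0, c), p(0)), g(p(g(0, c)), 0))  →  g(g(c, p(0)), g(p(g(0, c)), 0))   [R2 at 1.1]
2. g(g(c, p(0)), g(p(g(0, c)), 0))  →  g(c, g(p(g(0, c)), 0))   [R3 at 1]
3. g(c, g(p(g(0, c)), 0))  →  g(c, g(0, p(0)))   [R1 at 2]
4. g(c, g(0, p(0)))  →  g(c, p(0))   [R2 at 2]
5. g(c, p(0))  →  c   [R3 at ε]

c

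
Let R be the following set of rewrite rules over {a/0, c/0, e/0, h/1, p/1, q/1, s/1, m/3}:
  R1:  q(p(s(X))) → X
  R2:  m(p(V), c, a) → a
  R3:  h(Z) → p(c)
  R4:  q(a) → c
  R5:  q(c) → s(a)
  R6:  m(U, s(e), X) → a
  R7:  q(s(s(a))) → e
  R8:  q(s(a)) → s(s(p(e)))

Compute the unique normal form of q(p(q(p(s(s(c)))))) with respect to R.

1. q(p(q(p(s(s(c))))))  →  q(p(s(c)))   [R1 at 1.1]
2. q(p(s(c)))  →  c   [R1 at ε]

c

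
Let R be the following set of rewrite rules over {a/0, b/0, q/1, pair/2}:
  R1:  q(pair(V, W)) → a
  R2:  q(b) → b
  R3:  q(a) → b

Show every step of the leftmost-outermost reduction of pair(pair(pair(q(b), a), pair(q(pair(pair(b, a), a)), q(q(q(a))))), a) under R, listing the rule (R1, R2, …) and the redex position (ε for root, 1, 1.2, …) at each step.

1. pair(pair(pair(q(b), a), pair(q(pair(pair(b, a), a)), q(q(q(a))))), a)  →  pair(pair(pair(b, a), pair(q(pair(pair(b, a), a)), q(q(q(a))))), a)   [R2 at 1.1.1]
2. pair(pair(pair(b, a), pair(q(pair(pair(b, a), a)), q(q(q(a))))), a)  →  pair(pair(pair(b, a), pair(a, q(q(q(a))))), a)   [R1 at 1.2.1]
3. pair(pair(pair(b, a), pair(a, q(q(q(a))))), a)  →  pair(pair(pair(b, a), pair(a, q(q(b)))), a)   [R3 at 1.2.2.1.1]
4. pair(pair(pair(b, a), pair(a, q(q(b)))), a)  →  pair(pair(pair(b, a), pair(a, q(b))), a)   [R2 at 1.2.2.1]
5. pair(pair(pair(b, a), pair(a, q(b))), a)  →  pair(pair(pair(b, a), pair(a, b)), a)   [R2 at 1.2.2]

pair(pair(pair(b, a), pair(a, b)), a)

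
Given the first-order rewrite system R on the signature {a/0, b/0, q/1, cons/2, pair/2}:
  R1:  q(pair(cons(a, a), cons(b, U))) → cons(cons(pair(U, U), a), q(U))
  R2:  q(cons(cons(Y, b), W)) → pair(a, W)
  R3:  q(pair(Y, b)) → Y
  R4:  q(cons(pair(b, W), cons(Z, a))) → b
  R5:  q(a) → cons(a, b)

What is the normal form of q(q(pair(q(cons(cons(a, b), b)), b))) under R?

1. q(q(pair(q(cons(cons(a, b), b)), b)))  →  q(q(cons(cons(a, b), b)))   [R3 at 1]
2. q(q(cons(cons(a, b), b)))  →  q(pair(a, b))   [R2 at 1]
3. q(pair(a, b))  →  a   [R3 at ε]

a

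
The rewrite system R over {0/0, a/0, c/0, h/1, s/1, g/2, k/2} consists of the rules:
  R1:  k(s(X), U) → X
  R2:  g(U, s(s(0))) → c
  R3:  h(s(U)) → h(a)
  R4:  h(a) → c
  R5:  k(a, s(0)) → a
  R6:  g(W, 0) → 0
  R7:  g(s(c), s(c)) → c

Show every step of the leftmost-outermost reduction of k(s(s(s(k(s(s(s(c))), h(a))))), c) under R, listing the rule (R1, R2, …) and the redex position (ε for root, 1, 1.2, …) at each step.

s(s(s(s(c))))

1. k(s(s(s(k(s(s(s(c))), h(a))))), c)  →  s(s(k(s(s(s(c))), h(a))))   [R1 at ε]
2. s(s(k(s(s(s(c))), h(a))))  →  s(s(s(s(c))))   [R1 at 1.1]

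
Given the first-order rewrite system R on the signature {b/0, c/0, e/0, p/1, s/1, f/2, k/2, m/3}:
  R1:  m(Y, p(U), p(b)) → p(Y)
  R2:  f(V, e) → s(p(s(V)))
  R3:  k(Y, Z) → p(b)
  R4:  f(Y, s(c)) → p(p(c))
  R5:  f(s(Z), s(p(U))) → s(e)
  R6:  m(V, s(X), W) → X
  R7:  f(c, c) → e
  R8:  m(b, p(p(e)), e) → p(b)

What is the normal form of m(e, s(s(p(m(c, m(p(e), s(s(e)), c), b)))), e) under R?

s(p(e))

1. m(e, s(s(p(m(c, m(p(e), s(s(e)), c), b)))), e)  →  s(p(m(c, m(p(e), s(s(e)), c), b)))   [R6 at ε]
2. s(p(m(c, m(p(e), s(s(e)), c), b)))  →  s(p(m(c, s(e), b)))   [R6 at 1.1.2]
3. s(p(m(c, s(e), b)))  →  s(p(e))   [R6 at 1.1]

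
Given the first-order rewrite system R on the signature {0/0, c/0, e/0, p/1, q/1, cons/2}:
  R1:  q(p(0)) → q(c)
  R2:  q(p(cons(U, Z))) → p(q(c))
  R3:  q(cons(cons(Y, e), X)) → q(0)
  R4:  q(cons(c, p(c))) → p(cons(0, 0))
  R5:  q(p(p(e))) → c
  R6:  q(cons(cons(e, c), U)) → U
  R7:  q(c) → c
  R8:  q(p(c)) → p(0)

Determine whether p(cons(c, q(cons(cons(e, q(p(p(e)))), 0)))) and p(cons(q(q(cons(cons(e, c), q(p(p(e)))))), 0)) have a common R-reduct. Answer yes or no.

Reduce t₁ = p(cons(c, q(cons(cons(e, q(p(p(e)))), 0)))):
1. p(cons(c, q(cons(cons(e, q(p(p(e)))), 0))))  →  p(cons(c, q(cons(cons(e, c), 0))))   [R5 at 1.2.1.1.2]
2. p(cons(c, q(cons(cons(e, c), 0))))  →  p(cons(c, 0))   [R6 at 1.2]

Reduce t₂ = p(cons(q(q(cons(cons(e, c), q(p(p(e)))))), 0)):
1. p(cons(q(q(cons(cons(e, c), q(p(p(e)))))), 0))  →  p(cons(q(q(p(p(e)))), 0))   [R6 at 1.1.1]
2. p(cons(q(q(p(p(e)))), 0))  →  p(cons(q(c), 0))   [R5 at 1.1.1]
3. p(cons(q(c), 0))  →  p(cons(c, 0))   [R7 at 1.1]

yes — NF(t₁) = p(cons(c, 0)), NF(t₂) = p(cons(c, 0))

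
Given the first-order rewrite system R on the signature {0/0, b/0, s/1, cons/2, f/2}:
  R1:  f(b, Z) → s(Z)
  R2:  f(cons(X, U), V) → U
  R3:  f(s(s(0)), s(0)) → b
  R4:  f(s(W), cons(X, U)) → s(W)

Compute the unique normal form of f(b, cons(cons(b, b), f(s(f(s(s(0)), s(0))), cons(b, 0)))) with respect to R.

1. f(b, cons(cons(b, b), f(s(f(s(s(0)), s(0))), cons(b, 0))))  →  s(cons(cons(b, b), f(s(f(s(s(0)), s(0))), cons(b, 0))))   [R1 at ε]
2. s(cons(cons(b, b), f(s(f(s(s(0)), s(0))), cons(b, 0))))  →  s(cons(cons(b, b), s(f(s(s(0)), s(0)))))   [R4 at 1.2]
3. s(cons(cons(b, b), s(f(s(s(0)), s(0)))))  →  s(cons(cons(b, b), s(b)))   [R3 at 1.2.1]

s(cons(cons(b, b), s(b)))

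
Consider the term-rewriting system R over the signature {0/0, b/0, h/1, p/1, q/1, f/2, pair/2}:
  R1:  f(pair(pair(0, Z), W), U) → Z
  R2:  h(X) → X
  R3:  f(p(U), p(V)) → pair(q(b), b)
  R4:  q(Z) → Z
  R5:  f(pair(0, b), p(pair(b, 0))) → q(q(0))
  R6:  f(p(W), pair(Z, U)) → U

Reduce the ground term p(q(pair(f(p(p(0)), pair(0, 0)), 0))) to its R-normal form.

p(pair(0, 0))

1. p(q(pair(f(p(p(0)), pair(0, 0)), 0)))  →  p(pair(f(p(p(0)), pair(0, 0)), 0))   [R4 at 1]
2. p(pair(f(p(p(0)), pair(0, 0)), 0))  →  p(pair(0, 0))   [R6 at 1.1]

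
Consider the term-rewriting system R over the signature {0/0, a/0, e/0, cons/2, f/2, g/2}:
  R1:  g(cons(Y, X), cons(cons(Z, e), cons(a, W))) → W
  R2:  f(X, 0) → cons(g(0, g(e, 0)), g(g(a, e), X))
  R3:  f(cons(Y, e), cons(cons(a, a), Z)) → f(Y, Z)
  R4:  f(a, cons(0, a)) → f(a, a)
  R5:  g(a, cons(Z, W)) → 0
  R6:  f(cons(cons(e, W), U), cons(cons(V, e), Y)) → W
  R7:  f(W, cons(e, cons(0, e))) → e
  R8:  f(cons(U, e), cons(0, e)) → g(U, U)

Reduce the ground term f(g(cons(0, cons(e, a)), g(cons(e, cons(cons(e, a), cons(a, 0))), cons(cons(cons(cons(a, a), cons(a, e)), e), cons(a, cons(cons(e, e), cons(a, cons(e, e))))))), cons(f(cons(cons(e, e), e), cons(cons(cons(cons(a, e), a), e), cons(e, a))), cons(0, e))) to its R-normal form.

e

1. f(g(cons(0, cons(e, a)), g(cons(e, cons(cons(e, a), cons(a, 0))), cons(cons(cons(cons(a, a), cons(a, e)), e), cons(a, cons(cons(e, e), cons(a, cons(e, e))))))), cons(f(cons(cons(e, e), e), cons(cons(cons(cons(a, e), a), e), cons(e, a))), cons(0, e)))  →  f(g(cons(0, cons(e, a)), cons(cons(e, e), cons(a, cons(e, e)))), cons(f(cons(cons(e, e), e), cons(cons(cons(cons(a, e), a), e), cons(e, a))), cons(0, e)))   [R1 at 1.2]
2. f(g(cons(0, cons(e, a)), cons(cons(e, e), cons(a, cons(e, e)))), cons(f(cons(cons(e, e), e), cons(cons(cons(cons(a, e), a), e), cons(e, a))), cons(0, e)))  →  f(cons(e, e), cons(f(cons(cons(e, e), e), cons(cons(cons(cons(a, e), a), e), cons(e, a))), cons(0, e)))   [R1 at 1]
3. f(cons(e, e), cons(f(cons(cons(e, e), e), cons(cons(cons(cons(a, e), a), e), cons(e, a))), cons(0, e)))  →  f(cons(e, e), cons(e, cons(0, e)))   [R6 at 2.1]
4. f(cons(e, e), cons(e, cons(0, e)))  →  e   [R7 at ε]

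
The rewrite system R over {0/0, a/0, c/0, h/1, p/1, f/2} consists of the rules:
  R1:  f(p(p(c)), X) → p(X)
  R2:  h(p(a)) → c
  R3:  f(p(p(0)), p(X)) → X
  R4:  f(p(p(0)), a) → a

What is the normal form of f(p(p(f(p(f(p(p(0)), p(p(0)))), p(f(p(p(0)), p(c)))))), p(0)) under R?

p(p(0))

1. f(p(p(f(p(f(p(p(0)), p(p(0)))), p(f(p(p(0)), p(c)))))), p(0))  →  f(p(p(f(p(p(0)), p(f(p(p(0)), p(c)))))), p(0))   [R3 at 1.1.1.1.1]
2. f(p(p(f(p(p(0)), p(f(p(p(0)), p(c)))))), p(0))  →  f(p(p(f(p(p(0)), p(c)))), p(0))   [R3 at 1.1.1]
3. f(p(p(f(p(p(0)), p(c)))), p(0))  →  f(p(p(c)), p(0))   [R3 at 1.1.1]
4. f(p(p(c)), p(0))  →  p(p(0))   [R1 at ε]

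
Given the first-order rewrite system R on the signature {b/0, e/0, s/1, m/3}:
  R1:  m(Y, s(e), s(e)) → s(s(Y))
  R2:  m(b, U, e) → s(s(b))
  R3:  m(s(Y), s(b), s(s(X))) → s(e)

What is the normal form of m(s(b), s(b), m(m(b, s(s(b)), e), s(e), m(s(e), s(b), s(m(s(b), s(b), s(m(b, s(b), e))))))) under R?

1. m(s(b), s(b), m(m(b, s(s(b)), e), s(e), m(s(e), s(b), s(m(s(b), s(b), s(m(b, s(b), e)))))))  →  m(s(b), s(b), m(s(s(b)), s(e), m(s(e), s(b), s(m(s(b), s(b), s(m(b, s(b), e)))))))   [R2 at 3.1]
2. m(s(b), s(b), m(s(s(b)), s(e), m(s(e), s(b), s(m(s(b), s(b), s(m(b, s(b), e)))))))  →  m(s(b), s(b), m(s(s(b)), s(e), m(s(e), s(b), s(m(s(b), s(b), s(s(s(b))))))))   [R2 at 3.3.3.1.3.1]
3. m(s(b), s(b), m(s(s(b)), s(e), m(s(e), s(b), s(m(s(b), s(b), s(s(s(b))))))))  →  m(s(b), s(b), m(s(s(b)), s(e), m(s(e), s(b), s(s(e)))))   [R3 at 3.3.3.1]
4. m(s(b), s(b), m(s(s(b)), s(e), m(s(e), s(b), s(s(e)))))  →  m(s(b), s(b), m(s(s(b)), s(e), s(e)))   [R3 at 3.3]
5. m(s(b), s(b), m(s(s(b)), s(e), s(e)))  →  m(s(b), s(b), s(s(s(s(b)))))   [R1 at 3]
6. m(s(b), s(b), s(s(s(s(b)))))  →  s(e)   [R3 at ε]

s(e)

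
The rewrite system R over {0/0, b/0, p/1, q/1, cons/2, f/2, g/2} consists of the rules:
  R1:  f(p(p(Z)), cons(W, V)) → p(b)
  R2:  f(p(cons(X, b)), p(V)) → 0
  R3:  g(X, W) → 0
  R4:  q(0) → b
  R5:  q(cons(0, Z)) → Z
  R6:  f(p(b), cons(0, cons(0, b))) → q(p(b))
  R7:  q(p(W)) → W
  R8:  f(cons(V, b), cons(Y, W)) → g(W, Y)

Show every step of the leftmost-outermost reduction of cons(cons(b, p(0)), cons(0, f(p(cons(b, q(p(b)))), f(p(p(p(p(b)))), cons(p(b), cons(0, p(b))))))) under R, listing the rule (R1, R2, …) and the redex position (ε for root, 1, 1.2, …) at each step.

cons(cons(b, p(0)), cons(0, 0))

1. cons(cons(b, p(0)), cons(0, f(p(cons(b, q(p(b)))), f(p(p(p(p(b)))), cons(p(b), cons(0, p(b)))))))  →  cons(cons(b, p(0)), cons(0, f(p(cons(b, b)), f(p(p(p(p(b)))), cons(p(b), cons(0, p(b)))))))   [R7 at 2.2.1.1.2]
2. cons(cons(b, p(0)), cons(0, f(p(cons(b, b)), f(p(p(p(p(b)))), cons(p(b), cons(0, p(b)))))))  →  cons(cons(b, p(0)), cons(0, f(p(cons(b, b)), p(b))))   [R1 at 2.2.2]
3. cons(cons(b, p(0)), cons(0, f(p(cons(b, b)), p(b))))  →  cons(cons(b, p(0)), cons(0, 0))   [R2 at 2.2]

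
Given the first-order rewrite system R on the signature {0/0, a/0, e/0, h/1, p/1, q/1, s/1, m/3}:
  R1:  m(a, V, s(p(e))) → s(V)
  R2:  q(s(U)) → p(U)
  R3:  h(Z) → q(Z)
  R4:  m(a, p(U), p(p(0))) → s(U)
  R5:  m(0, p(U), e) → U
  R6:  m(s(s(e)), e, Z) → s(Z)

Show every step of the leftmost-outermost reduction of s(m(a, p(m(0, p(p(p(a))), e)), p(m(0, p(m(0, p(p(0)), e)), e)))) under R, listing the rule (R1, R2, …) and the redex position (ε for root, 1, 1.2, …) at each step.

s(s(p(p(a))))

1. s(m(a, p(m(0, p(p(p(a))), e)), p(m(0, p(m(0, p(p(0)), e)), e))))  →  s(m(a, p(p(p(a))), p(m(0, p(m(0, p(p(0)), e)), e))))   [R5 at 1.2.1]
2. s(m(a, p(p(p(a))), p(m(0, p(m(0, p(p(0)), e)), e))))  →  s(m(a, p(p(p(a))), p(m(0, p(p(0)), e))))   [R5 at 1.3.1]
3. s(m(a, p(p(p(a))), p(m(0, p(p(0)), e))))  →  s(m(a, p(p(p(a))), p(p(0))))   [R5 at 1.3.1]
4. s(m(a, p(p(p(a))), p(p(0))))  →  s(s(p(p(a))))   [R4 at 1]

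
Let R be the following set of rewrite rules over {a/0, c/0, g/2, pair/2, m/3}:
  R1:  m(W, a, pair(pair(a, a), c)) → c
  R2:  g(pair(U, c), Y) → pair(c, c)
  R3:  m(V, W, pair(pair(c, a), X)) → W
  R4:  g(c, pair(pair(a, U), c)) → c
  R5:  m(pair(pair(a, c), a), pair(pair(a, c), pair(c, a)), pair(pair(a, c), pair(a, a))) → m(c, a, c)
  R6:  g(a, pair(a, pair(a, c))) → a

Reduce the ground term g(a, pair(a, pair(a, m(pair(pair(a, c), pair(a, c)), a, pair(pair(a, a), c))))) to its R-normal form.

a

1. g(a, pair(a, pair(a, m(pair(pair(a, c), pair(a, c)), a, pair(pair(a, a), c)))))  →  g(a, pair(a, pair(a, c)))   [R1 at 2.2.2]
2. g(a, pair(a, pair(a, c)))  →  a   [R6 at ε]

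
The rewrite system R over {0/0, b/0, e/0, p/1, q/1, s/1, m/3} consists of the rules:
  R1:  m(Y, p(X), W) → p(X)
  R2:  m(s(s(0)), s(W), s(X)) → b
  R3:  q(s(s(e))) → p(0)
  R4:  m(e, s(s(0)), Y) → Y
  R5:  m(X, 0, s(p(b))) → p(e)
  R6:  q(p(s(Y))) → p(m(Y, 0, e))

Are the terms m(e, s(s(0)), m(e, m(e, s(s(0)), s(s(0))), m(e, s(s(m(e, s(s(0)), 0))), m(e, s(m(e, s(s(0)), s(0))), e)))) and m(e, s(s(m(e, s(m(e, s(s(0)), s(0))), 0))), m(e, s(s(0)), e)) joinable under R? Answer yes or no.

yes — NF(t₁) = e, NF(t₂) = e

Reduce t₁ = m(e, s(s(0)), m(e, m(e, s(s(0)), s(s(0))), m(e, s(s(m(e, s(s(0)), 0))), m(e, s(m(e, s(s(0)), s(0))), e)))):
1. m(e, s(s(0)), m(e, m(e, s(s(0)), s(s(0))), m(e, s(s(m(e, s(s(0)), 0))), m(e, s(m(e, s(s(0)), s(0))), e))))  →  m(e, m(e, s(s(0)), s(s(0))), m(e, s(s(m(e, s(s(0)), 0))), m(e, s(m(e, s(s(0)), s(0))), e)))   [R4 at ε]
2. m(e, m(e, s(s(0)), s(s(0))), m(e, s(s(m(e, s(s(0)), 0))), m(e, s(m(e, s(s(0)), s(0))), e)))  →  m(e, s(s(0)), m(e, s(s(m(e, s(s(0)), 0))), m(e, s(m(e, s(s(0)), s(0))), e)))   [R4 at 2]
3. m(e, s(s(0)), m(e, s(s(m(e, s(s(0)), 0))), m(e, s(m(e, s(s(0)), s(0))), e)))  →  m(e, s(s(m(e, s(s(0)), 0))), m(e, s(m(e, s(s(0)), s(0))), e))   [R4 at ε]
4. m(e, s(s(m(e, s(s(0)), 0))), m(e, s(m(e, s(s(0)), s(0))), e))  →  m(e, s(s(0)), m(e, s(m(e, s(s(0)), s(0))), e))   [R4 at 2.1.1]
5. m(e, s(s(0)), m(e, s(m(e, s(s(0)), s(0))), e))  →  m(e, s(m(e, s(s(0)), s(0))), e)   [R4 at ε]
6. m(e, s(m(e, s(s(0)), s(0))), e)  →  m(e, s(s(0)), e)   [R4 at 2.1]
7. m(e, s(s(0)), e)  →  e   [R4 at ε]

Reduce t₂ = m(e, s(s(m(e, s(m(e, s(s(0)), s(0))), 0))), m(e, s(s(0)), e)):
1. m(e, s(s(m(e, s(m(e, s(s(0)), s(0))), 0))), m(e, s(s(0)), e))  →  m(e, s(s(m(e, s(s(0)), 0))), m(e, s(s(0)), e))   [R4 at 2.1.1.2.1]
2. m(e, s(s(m(e, s(s(0)), 0))), m(e, s(s(0)), e))  →  m(e, s(s(0)), m(e, s(s(0)), e))   [R4 at 2.1.1]
3. m(e, s(s(0)), m(e, s(s(0)), e))  →  m(e, s(s(0)), e)   [R4 at ε]
4. m(e, s(s(0)), e)  →  e   [R4 at ε]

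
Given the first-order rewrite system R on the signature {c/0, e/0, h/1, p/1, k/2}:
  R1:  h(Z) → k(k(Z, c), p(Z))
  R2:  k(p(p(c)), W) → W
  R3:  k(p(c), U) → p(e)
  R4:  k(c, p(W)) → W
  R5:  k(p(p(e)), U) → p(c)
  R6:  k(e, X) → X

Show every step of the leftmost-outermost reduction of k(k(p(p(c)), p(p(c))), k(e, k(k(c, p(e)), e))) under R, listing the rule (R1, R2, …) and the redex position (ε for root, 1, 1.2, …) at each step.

e

1. k(k(p(p(c)), p(p(c))), k(e, k(k(c, p(e)), e)))  →  k(p(p(c)), k(e, k(k(c, p(e)), e)))   [R2 at 1]
2. k(p(p(c)), k(e, k(k(c, p(e)), e)))  →  k(e, k(k(c, p(e)), e))   [R2 at ε]
3. k(e, k(k(c, p(e)), e))  →  k(k(c, p(e)), e)   [R6 at ε]
4. k(k(c, p(e)), e)  →  k(e, e)   [R4 at 1]
5. k(e, e)  →  e   [R6 at ε]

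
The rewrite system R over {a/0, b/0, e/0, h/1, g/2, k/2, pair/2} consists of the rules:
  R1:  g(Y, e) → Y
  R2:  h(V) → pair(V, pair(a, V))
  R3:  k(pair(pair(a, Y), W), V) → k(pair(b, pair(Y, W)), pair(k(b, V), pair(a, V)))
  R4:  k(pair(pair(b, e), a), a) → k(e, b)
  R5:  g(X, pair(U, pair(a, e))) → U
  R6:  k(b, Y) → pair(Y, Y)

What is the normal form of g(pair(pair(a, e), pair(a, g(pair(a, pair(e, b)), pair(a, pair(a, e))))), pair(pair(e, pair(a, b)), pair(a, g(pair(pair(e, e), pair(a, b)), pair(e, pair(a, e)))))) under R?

1. g(pair(pair(a, e), pair(a, g(pair(a, pair(e, b)), pair(a, pair(a, e))))), pair(pair(e, pair(a, b)), pair(a, g(pair(pair(e, e), pair(a, b)), pair(e, pair(a, e))))))  →  g(pair(pair(a, e), pair(a, a)), pair(pair(e, pair(a, b)), pair(a, g(pair(pair(e, e), pair(a, b)), pair(e, pair(a, e))))))   [R5 at 1.2.2]
2. g(pair(pair(a, e), pair(a, a)), pair(pair(e, pair(a, b)), pair(a, g(pair(pair(e, e), pair(a, b)), pair(e, pair(a, e))))))  →  g(pair(pair(a, e), pair(a, a)), pair(pair(e, pair(a, b)), pair(a, e)))   [R5 at 2.2.2]
3. g(pair(pair(a, e), pair(a, a)), pair(pair(e, pair(a, b)), pair(a, e)))  →  pair(e, pair(a, b))   [R5 at ε]

pair(e, pair(a, b))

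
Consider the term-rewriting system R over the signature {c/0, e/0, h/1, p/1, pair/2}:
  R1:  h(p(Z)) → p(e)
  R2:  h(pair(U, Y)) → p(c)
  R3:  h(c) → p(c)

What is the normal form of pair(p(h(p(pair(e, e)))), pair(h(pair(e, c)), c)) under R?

pair(p(p(e)), pair(p(c), c))

1. pair(p(h(p(pair(e, e)))), pair(h(pair(e, c)), c))  →  pair(p(p(e)), pair(h(pair(e, c)), c))   [R1 at 1.1]
2. pair(p(p(e)), pair(h(pair(e, c)), c))  →  pair(p(p(e)), pair(p(c), c))   [R2 at 2.1]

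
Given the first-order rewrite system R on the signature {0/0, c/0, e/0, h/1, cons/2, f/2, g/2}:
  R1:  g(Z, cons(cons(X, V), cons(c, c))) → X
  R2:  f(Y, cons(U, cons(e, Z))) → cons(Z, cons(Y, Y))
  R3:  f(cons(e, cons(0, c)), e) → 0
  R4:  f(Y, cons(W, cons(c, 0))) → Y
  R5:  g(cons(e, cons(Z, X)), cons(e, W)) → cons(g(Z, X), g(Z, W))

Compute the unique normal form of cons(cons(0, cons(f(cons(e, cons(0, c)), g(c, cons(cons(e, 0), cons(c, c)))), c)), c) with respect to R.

cons(cons(0, cons(0, c)), c)

1. cons(cons(0, cons(f(cons(e, cons(0, c)), g(c, cons(cons(e, 0), cons(c, c)))), c)), c)  →  cons(cons(0, cons(f(cons(e, cons(0, c)), e), c)), c)   [R1 at 1.2.1.2]
2. cons(cons(0, cons(f(cons(e, cons(0, c)), e), c)), c)  →  cons(cons(0, cons(0, c)), c)   [R3 at 1.2.1]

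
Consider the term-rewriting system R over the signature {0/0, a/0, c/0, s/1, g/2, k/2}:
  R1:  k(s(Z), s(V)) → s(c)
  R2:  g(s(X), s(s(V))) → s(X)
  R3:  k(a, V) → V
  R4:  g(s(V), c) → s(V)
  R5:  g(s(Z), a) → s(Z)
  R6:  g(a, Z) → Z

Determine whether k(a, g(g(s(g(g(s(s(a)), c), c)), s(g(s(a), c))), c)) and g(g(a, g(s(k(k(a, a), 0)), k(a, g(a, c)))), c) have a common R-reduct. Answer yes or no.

Reduce t₁ = k(a, g(g(s(g(g(s(s(a)), c), c)), s(g(s(a), c))), c)):
1. k(a, g(g(s(g(g(s(s(a)), c), c)), s(g(s(a), c))), c))  →  g(g(s(g(g(s(s(a)), c), c)), s(g(s(a), c))), c)   [R3 at ε]
2. g(g(s(g(g(s(s(a)), c), c)), s(g(s(a), c))), c)  →  g(g(s(g(s(s(a)), c)), s(g(s(a), c))), c)   [R4 at 1.1.1.1]
3. g(g(s(g(s(s(a)), c)), s(g(s(a), c))), c)  →  g(g(s(s(s(a))), s(g(s(a), c))), c)   [R4 at 1.1.1]
4. g(g(s(s(s(a))), s(g(s(a), c))), c)  →  g(g(s(s(s(a))), s(s(a))), c)   [R4 at 1.2.1]
5. g(g(s(s(s(a))), s(s(a))), c)  →  g(s(s(s(a))), c)   [R2 at 1]
6. g(s(s(s(a))), c)  →  s(s(s(a)))   [R4 at ε]

Reduce t₂ = g(g(a, g(s(k(k(a, a), 0)), k(a, g(a, c)))), c):
1. g(g(a, g(s(k(k(a, a), 0)), k(a, g(a, c)))), c)  →  g(g(s(k(k(a, a), 0)), k(a, g(a, c))), c)   [R6 at 1]
2. g(g(s(k(k(a, a), 0)), k(a, g(a, c))), c)  →  g(g(s(k(a, 0)), k(a, g(a, c))), c)   [R3 at 1.1.1.1]
3. g(g(s(k(a, 0)), k(a, g(a, c))), c)  →  g(g(s(0), k(a, g(a, c))), c)   [R3 at 1.1.1]
4. g(g(s(0), k(a, g(a, c))), c)  →  g(g(s(0), g(a, c)), c)   [R3 at 1.2]
5. g(g(s(0), g(a, c)), c)  →  g(g(s(0), c), c)   [R6 at 1.2]
6. g(g(s(0), c), c)  →  g(s(0), c)   [R4 at 1]
7. g(s(0), c)  →  s(0)   [R4 at ε]

no — NF(t₁) = s(s(s(a))), NF(t₂) = s(0)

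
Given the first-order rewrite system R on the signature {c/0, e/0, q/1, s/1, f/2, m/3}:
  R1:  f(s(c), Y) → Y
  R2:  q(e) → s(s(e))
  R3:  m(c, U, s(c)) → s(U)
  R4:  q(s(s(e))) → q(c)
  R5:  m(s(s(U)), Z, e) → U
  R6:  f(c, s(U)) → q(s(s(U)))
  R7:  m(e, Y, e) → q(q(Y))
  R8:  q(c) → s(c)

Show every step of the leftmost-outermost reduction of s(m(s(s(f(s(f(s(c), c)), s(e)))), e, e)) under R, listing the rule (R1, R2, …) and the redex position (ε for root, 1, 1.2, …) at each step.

1. s(m(s(s(f(s(f(s(c), c)), s(e)))), e, e))  →  s(f(s(f(s(c), c)), s(e)))   [R5 at 1]
2. s(f(s(f(s(c), c)), s(e)))  →  s(f(s(c), s(e)))   [R1 at 1.1.1]
3. s(f(s(c), s(e)))  →  s(s(e))   [R1 at 1]

s(s(e))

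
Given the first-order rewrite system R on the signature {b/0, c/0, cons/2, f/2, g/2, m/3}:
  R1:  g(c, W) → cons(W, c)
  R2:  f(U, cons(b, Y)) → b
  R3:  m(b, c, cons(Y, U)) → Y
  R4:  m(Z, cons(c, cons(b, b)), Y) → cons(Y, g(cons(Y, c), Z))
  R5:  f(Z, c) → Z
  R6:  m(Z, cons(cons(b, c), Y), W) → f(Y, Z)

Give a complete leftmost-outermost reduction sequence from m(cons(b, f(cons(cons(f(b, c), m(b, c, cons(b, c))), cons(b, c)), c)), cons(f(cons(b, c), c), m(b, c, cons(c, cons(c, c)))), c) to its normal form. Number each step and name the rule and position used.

1. m(cons(b, f(cons(cons(f(b, c), m(b, c, cons(b, c))), cons(b, c)), c)), cons(f(cons(b, c), c), m(b, c, cons(c, cons(c, c)))), c)  →  m(cons(b, cons(cons(f(b, c), m(b, c, cons(b, c))), cons(b, c))), cons(f(cons(b, c), c), m(b, c, cons(c, cons(c, c)))), c)   [R5 at 1.2]
2. m(cons(b, cons(cons(f(b, c), m(b, c, cons(b, c))), cons(b, c))), cons(f(cons(b, c), c), m(b, c, cons(c, cons(c, c)))), c)  →  m(cons(b, cons(cons(b, m(b, c, cons(b, c))), cons(b, c))), cons(f(cons(b, c), c), m(b, c, cons(c, cons(c, c)))), c)   [R5 at 1.2.1.1]
3. m(cons(b, cons(cons(b, m(b, c, cons(b, c))), cons(b, c))), cons(f(cons(b, c), c), m(b, c, cons(c, cons(c, c)))), c)  →  m(cons(b, cons(cons(b, b), cons(b, c))), cons(f(cons(b, c), c), m(b, c, cons(c, cons(c, c)))), c)   [R3 at 1.2.1.2]
4. m(cons(b, cons(cons(b, b), cons(b, c))), cons(f(cons(b, c), c), m(b, c, cons(c, cons(c, c)))), c)  →  m(cons(b, cons(cons(b, b), cons(b, c))), cons(cons(b, c), m(b, c, cons(c, cons(c, c)))), c)   [R5 at 2.1]
5. m(cons(b, cons(cons(b, b), cons(b, c))), cons(cons(b, c), m(b, c, cons(c, cons(c, c)))), c)  →  f(m(b, c, cons(c, cons(c, c))), cons(b, cons(cons(b, b), cons(b, c))))   [R6 at ε]
6. f(m(b, c, cons(c, cons(c, c))), cons(b, cons(cons(b, b), cons(b, c))))  →  b   [R2 at ε]

b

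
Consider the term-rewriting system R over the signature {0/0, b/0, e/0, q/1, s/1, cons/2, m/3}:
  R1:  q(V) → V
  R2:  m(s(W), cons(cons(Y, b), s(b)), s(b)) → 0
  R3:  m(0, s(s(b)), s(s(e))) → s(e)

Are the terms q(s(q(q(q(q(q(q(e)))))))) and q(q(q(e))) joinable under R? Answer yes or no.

Reduce t₁ = q(s(q(q(q(q(q(q(e)))))))):
1. q(s(q(q(q(q(q(q(e))))))))  →  s(q(q(q(q(q(q(e)))))))   [R1 at ε]
2. s(q(q(q(q(q(q(e)))))))  →  s(q(q(q(q(q(e))))))   [R1 at 1]
3. s(q(q(q(q(q(e))))))  →  s(q(q(q(q(e)))))   [R1 at 1]
4. s(q(q(q(q(e)))))  →  s(q(q(q(e))))   [R1 at 1]
5. s(q(q(q(e))))  →  s(q(q(e)))   [R1 at 1]
6. s(q(q(e)))  →  s(q(e))   [R1 at 1]
7. s(q(e))  →  s(e)   [R1 at 1]

Reduce t₂ = q(q(q(e))):
1. q(q(q(e)))  →  q(q(e))   [R1 at ε]
2. q(q(e))  →  q(e)   [R1 at ε]
3. q(e)  →  e   [R1 at ε]

no — NF(t₁) = s(e), NF(t₂) = e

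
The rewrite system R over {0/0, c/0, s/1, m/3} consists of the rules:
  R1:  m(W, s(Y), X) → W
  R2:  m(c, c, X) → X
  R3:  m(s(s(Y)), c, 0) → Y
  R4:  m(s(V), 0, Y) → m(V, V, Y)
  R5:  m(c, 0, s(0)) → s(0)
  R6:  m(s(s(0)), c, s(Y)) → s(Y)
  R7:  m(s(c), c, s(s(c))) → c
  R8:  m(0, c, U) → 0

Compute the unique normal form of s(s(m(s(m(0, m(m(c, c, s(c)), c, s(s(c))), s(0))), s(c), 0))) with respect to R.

1. s(s(m(s(m(0, m(m(c, c, s(c)), c, s(s(c))), s(0))), s(c), 0)))  →  s(s(s(m(0, m(m(c, c, s(c)), c, s(s(c))), s(0)))))   [R1 at 1.1]
2. s(s(s(m(0, m(m(c, c, s(c)), c, s(s(c))), s(0)))))  →  s(s(s(m(0, m(s(c), c, s(s(c))), s(0)))))   [R2 at 1.1.1.2.1]
3. s(s(s(m(0, m(s(c), c, s(s(c))), s(0)))))  →  s(s(s(m(0, c, s(0)))))   [R7 at 1.1.1.2]
4. s(s(s(m(0, c, s(0)))))  →  s(s(s(0)))   [R8 at 1.1.1]

s(s(s(0)))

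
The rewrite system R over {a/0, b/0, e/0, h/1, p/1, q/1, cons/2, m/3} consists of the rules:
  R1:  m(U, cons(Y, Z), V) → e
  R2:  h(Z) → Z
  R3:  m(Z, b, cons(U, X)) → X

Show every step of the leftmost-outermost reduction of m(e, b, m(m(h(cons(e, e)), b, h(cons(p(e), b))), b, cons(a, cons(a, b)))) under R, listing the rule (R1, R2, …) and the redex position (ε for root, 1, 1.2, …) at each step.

b

1. m(e, b, m(m(h(cons(e, e)), b, h(cons(p(e), b))), b, cons(a, cons(a, b))))  →  m(e, b, cons(a, b))   [R3 at 3]
2. m(e, b, cons(a, b))  →  b   [R3 at ε]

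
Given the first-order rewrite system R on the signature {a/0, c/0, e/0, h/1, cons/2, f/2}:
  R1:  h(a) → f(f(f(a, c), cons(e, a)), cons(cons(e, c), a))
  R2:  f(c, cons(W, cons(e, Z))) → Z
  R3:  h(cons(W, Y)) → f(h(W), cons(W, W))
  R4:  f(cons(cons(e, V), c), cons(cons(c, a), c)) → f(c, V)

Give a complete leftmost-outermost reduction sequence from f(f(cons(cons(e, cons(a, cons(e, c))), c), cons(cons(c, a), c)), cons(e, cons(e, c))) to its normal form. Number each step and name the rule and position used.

c

1. f(f(cons(cons(e, cons(a, cons(e, c))), c), cons(cons(c, a), c)), cons(e, cons(e, c)))  →  f(f(c, cons(a, cons(e, c))), cons(e, cons(e, c)))   [R4 at 1]
2. f(f(c, cons(a, cons(e, c))), cons(e, cons(e, c)))  →  f(c, cons(e, cons(e, c)))   [R2 at 1]
3. f(c, cons(e, cons(e, c)))  →  c   [R2 at ε]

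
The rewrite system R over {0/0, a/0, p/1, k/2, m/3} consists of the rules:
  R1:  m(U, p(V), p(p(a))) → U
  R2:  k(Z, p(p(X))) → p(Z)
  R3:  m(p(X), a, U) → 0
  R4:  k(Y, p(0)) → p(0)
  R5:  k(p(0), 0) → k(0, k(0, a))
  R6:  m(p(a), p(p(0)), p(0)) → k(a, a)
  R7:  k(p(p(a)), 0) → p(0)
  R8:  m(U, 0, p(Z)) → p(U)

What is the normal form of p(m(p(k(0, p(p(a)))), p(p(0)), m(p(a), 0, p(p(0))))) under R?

p(p(p(0)))

1. p(m(p(k(0, p(p(a)))), p(p(0)), m(p(a), 0, p(p(0)))))  →  p(m(p(p(0)), p(p(0)), m(p(a), 0, p(p(0)))))   [R2 at 1.1.1]
2. p(m(p(p(0)), p(p(0)), m(p(a), 0, p(p(0)))))  →  p(m(p(p(0)), p(p(0)), p(p(a))))   [R8 at 1.3]
3. p(m(p(p(0)), p(p(0)), p(p(a))))  →  p(p(p(0)))   [R1 at 1]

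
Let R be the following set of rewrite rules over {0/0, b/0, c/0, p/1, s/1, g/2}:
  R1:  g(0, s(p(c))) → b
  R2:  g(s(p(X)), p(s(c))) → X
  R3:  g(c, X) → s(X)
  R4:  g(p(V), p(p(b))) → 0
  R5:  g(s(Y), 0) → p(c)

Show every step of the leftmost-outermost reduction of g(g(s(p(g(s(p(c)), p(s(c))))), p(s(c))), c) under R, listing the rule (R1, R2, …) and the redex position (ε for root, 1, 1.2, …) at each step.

1. g(g(s(p(g(s(p(c)), p(s(c))))), p(s(c))), c)  →  g(g(s(p(c)), p(s(c))), c)   [R2 at 1]
2. g(g(s(p(c)), p(s(c))), c)  →  g(c, c)   [R2 at 1]
3. g(c, c)  →  s(c)   [R3 at ε]

s(c)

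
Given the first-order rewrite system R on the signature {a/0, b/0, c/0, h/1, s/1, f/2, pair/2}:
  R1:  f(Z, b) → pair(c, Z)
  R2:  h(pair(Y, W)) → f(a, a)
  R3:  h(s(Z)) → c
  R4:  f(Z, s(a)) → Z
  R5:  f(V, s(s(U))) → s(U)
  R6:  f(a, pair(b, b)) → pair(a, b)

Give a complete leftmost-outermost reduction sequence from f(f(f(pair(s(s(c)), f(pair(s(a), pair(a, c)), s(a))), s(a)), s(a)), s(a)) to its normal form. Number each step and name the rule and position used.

1. f(f(f(pair(s(s(c)), f(pair(s(a), pair(a, c)), s(a))), s(a)), s(a)), s(a))  →  f(f(pair(s(s(c)), f(pair(s(a), pair(a, c)), s(a))), s(a)), s(a))   [R4 at ε]
2. f(f(pair(s(s(c)), f(pair(s(a), pair(a, c)), s(a))), s(a)), s(a))  →  f(pair(s(s(c)), f(pair(s(a), pair(a, c)), s(a))), s(a))   [R4 at ε]
3. f(pair(s(s(c)), f(pair(s(a), pair(a, c)), s(a))), s(a))  →  pair(s(s(c)), f(pair(s(a), pair(a, c)), s(a)))   [R4 at ε]
4. pair(s(s(c)), f(pair(s(a), pair(a, c)), s(a)))  →  pair(s(s(c)), pair(s(a), pair(a, c)))   [R4 at 2]

pair(s(s(c)), pair(s(a), pair(a, c)))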